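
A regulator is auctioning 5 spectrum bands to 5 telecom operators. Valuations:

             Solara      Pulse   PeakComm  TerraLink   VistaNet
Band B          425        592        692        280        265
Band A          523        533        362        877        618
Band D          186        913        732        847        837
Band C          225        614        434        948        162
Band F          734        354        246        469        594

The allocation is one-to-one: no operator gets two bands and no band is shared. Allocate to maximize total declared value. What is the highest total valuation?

This is the linear assignment problem.
Optimal: Solara→Band F ($734M), Pulse→Band D ($913M), PeakComm→Band B ($692M), TerraLink→Band C ($948M), VistaNet→Band A ($618M) — total 734+913+692+948+618 = $3905M.
Next-best assignment: Solara→Band F, Pulse→Band C, PeakComm→Band B, TerraLink→Band A, VistaNet→Band D = $3754M.
Swapping Solara↔VistaNet (Solara→Band A $523M, VistaNet→Band F $594M) loses 235.
Checked against all permutations: $3905M is optimal.

Max total: $3905M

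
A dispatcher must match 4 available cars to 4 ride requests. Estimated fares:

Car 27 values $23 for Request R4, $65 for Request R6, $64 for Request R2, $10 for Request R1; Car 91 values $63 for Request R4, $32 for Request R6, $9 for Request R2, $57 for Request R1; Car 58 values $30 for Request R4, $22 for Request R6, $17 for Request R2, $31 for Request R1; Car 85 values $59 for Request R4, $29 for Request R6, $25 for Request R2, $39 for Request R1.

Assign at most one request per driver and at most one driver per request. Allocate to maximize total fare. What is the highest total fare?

Optimal: Car 27→Request R2 ($64), Car 91→Request R1 ($57), Car 58→Request R6 ($22), Car 85→Request R4 ($59) — total 64+57+22+59 = $202.
Row-greedy (each driver in turn takes its best remaining request) gives $184, worse by 18.
Swapping Car 85↔Car 91 (Car 85→Request R1 $39, Car 91→Request R4 $63) loses 14.

Maximum total: $202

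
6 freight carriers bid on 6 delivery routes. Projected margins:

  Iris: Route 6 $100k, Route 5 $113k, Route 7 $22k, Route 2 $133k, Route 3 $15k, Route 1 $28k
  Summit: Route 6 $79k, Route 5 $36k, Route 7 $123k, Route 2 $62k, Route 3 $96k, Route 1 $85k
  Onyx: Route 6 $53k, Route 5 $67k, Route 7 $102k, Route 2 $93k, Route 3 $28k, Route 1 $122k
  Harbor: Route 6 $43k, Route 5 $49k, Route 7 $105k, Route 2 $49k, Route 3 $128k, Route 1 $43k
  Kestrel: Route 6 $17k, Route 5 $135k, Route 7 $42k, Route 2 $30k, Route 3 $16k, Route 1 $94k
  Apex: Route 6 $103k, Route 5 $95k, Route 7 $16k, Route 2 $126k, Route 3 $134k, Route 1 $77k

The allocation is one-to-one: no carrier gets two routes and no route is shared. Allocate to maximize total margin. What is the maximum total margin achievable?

Maximum total: $744k

Optimal: Iris→Route 2 ($133k), Summit→Route 7 ($123k), Onyx→Route 1 ($122k), Harbor→Route 3 ($128k), Kestrel→Route 5 ($135k), Apex→Route 6 ($103k) — total 133+123+122+128+135+103 = $744k.
Max-entry greedy (repeatedly take the single best remaining cell) gives $690k, worse by 54.
Next-best assignment: Iris→Route 6, Summit→Route 7, Onyx→Route 1, Harbor→Route 3, Kestrel→Route 5, Apex→Route 2 = $734k.
No other one-to-one assignment exceeds $744k.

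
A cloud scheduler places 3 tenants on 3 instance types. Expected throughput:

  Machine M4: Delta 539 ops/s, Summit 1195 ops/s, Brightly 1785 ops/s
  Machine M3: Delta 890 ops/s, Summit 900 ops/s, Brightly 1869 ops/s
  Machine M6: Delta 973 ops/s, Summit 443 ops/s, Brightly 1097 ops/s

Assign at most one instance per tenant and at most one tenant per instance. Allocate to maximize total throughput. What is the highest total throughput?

Max total: 4037 ops/s

This is the linear assignment problem.
Optimal: Delta→Machine M6 (973 ops/s), Summit→Machine M4 (1195 ops/s), Brightly→Machine M3 (1869 ops/s) — total 973+1195+1869 = 4037 ops/s.
Column-greedy (each instance in turn goes to its best remaining tenant) gives 3658 ops/s, worse by 379.
No other one-to-one assignment exceeds 4037 ops/s.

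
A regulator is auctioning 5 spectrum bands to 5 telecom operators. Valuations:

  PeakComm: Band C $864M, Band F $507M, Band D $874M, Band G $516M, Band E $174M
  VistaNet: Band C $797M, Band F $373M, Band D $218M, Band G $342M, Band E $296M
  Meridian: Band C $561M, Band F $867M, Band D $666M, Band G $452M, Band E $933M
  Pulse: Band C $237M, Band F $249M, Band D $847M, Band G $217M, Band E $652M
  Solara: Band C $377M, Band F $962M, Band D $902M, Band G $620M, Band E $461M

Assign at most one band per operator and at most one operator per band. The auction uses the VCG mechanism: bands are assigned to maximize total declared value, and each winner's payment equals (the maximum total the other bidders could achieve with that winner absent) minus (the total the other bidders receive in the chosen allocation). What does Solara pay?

Solara pays $97M.

Efficient allocation: PeakComm→Band G ($516M), VistaNet→Band C ($797M), Meridian→Band E ($933M), Pulse→Band D ($847M), Solara→Band F ($962M); total welfare W = $4055M.
Solara receives Band F at value $962M, so the others get W − 962 = $3093M.
Without Solara: best allocation of the remaining 4 bidders over all 5 bands is PeakComm→Band D ($874M), VistaNet→Band C ($797M), Meridian→Band F ($867M), Pulse→Band E ($652M), total $3190M.
VCG payment = (others' best without Solara) − (others' welfare with Solara) = 3190 − 3093 = $97M.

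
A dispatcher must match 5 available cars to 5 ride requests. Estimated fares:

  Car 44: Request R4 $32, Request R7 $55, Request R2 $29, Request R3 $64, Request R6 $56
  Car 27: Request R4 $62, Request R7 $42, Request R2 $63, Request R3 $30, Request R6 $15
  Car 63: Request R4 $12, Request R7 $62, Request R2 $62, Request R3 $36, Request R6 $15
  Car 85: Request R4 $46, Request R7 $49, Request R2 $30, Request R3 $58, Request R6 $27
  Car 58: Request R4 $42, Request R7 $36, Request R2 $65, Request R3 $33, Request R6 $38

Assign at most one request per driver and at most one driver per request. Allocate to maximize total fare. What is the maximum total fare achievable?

Maximum total: $303

Optimal: Car 44→Request R6 ($56), Car 27→Request R4 ($62), Car 63→Request R7 ($62), Car 85→Request R3 ($58), Car 58→Request R2 ($65) — total 56+62+62+58+65 = $303.
Row-greedy (each driver in turn takes its best remaining request) gives $273, worse by 30.
Next-best assignment: Car 44→Request R6, Car 27→Request R2, Car 63→Request R7, Car 85→Request R3, Car 58→Request R4 = $281.
Every other assignment is strictly worse.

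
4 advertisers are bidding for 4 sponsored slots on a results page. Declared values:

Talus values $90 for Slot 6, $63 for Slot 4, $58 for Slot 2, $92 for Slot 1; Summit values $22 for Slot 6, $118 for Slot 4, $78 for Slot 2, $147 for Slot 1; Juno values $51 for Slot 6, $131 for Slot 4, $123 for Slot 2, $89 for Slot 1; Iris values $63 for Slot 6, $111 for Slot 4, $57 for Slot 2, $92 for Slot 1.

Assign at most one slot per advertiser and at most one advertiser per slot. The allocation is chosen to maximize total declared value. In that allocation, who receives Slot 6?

Talus receives Slot 6.

Optimal: Talus→Slot 6 ($90), Summit→Slot 1 ($147), Juno→Slot 2 ($123), Iris→Slot 4 ($111) — total 90+147+123+111 = $471.
Row-greedy (each advertiser in turn takes its best remaining slot) gives $396, worse by 75.
Swapping Summit↔Talus (Summit→Slot 6 $22, Talus→Slot 1 $92) loses 123.
Talus's own top slot is Slot 1 ($92), but forcing Talus→Slot 1 and reassigning the rest optimally gives only $396 — worse by 75.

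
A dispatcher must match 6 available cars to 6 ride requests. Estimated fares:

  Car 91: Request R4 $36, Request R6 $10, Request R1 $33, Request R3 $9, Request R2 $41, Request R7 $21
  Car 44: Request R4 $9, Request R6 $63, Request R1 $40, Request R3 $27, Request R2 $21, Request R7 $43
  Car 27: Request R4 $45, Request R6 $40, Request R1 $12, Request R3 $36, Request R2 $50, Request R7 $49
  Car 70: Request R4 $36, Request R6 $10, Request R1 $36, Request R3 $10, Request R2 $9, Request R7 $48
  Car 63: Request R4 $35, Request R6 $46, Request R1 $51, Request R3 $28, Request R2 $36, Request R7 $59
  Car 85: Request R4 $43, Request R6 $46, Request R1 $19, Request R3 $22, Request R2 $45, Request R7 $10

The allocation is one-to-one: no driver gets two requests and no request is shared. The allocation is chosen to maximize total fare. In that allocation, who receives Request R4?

Car 85 receives Request R4.

Optimal: Car 91→Request R2 ($41), Car 44→Request R6 ($63), Car 27→Request R3 ($36), Car 70→Request R7 ($48), Car 63→Request R1 ($51), Car 85→Request R4 ($43) — total 41+63+36+48+51+43 = $282.
Max-entry greedy (repeatedly take the single best remaining cell) gives $260, worse by 22.
Car 85's own top request is Request R6 ($46), but forcing Car 85→Request R6 and reassigning the rest optimally gives only $258 — worse by 24.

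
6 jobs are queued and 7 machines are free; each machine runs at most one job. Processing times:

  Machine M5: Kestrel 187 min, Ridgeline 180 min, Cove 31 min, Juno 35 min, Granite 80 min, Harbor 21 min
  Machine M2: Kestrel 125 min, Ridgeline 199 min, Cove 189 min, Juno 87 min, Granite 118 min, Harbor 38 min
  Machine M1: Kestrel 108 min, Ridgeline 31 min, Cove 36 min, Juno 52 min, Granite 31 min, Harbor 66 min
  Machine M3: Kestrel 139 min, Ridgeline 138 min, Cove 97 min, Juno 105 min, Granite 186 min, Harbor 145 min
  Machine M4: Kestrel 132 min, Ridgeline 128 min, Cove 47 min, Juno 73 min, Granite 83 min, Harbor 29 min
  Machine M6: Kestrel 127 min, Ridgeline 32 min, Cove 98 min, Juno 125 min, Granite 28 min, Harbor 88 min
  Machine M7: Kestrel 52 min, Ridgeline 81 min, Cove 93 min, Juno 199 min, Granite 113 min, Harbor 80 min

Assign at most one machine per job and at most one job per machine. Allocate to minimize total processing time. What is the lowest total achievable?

Minimum total: 231 min

Treat this as an assignment problem: match each job to one machine.
Optimal: Kestrel→Machine M7 (52 min), Ridgeline→Machine M1 (31 min), Cove→Machine M4 (47 min), Juno→Machine M5 (35 min), Granite→Machine M6 (28 min), Harbor→Machine M2 (38 min) — total 52+31+47+35+28+38 = 231 min.
Column-greedy (each machine in turn goes to its cheapest remaining job) gives 446 min, worse by 215.
Next-best assignment: Kestrel→Machine M7, Ridgeline→Machine M6, Cove→Machine M4, Juno→Machine M5, Granite→Machine M1, Harbor→Machine M2 = 235 min.
Checked against all permutations: 231 min is optimal.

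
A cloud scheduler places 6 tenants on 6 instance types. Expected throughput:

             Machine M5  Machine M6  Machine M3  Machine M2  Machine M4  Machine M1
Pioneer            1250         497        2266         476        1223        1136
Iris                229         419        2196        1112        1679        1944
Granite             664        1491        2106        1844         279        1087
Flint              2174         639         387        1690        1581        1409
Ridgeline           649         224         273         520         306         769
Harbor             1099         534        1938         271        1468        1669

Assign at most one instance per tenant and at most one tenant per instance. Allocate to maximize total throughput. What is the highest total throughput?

Max total: 9920 ops/s

This is the linear assignment problem.
Optimal: Pioneer→Machine M3 (2266 ops/s), Iris→Machine M1 (1944 ops/s), Granite→Machine M2 (1844 ops/s), Flint→Machine M5 (2174 ops/s), Ridgeline→Machine M6 (224 ops/s), Harbor→Machine M4 (1468 ops/s) — total 2266+1944+1844+2174+224+1468 = 9920 ops/s.
Row-greedy (each tenant in turn takes its best remaining instance) gives 9068 ops/s, worse by 852.
Checked against all permutations: 9920 ops/s is optimal.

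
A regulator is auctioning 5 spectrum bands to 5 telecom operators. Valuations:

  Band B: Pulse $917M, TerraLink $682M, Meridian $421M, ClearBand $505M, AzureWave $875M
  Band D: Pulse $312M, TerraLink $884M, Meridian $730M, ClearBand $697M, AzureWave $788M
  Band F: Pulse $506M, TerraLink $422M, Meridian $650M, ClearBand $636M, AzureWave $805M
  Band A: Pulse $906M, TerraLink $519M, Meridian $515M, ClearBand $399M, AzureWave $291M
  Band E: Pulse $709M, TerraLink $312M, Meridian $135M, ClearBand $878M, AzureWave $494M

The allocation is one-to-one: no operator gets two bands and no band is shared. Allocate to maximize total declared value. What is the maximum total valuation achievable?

Optimal: Pulse→Band A ($906M), TerraLink→Band D ($884M), Meridian→Band F ($650M), ClearBand→Band E ($878M), AzureWave→Band B ($875M) — total 906+884+650+878+875 = $4193M.

Maximum total: $4193M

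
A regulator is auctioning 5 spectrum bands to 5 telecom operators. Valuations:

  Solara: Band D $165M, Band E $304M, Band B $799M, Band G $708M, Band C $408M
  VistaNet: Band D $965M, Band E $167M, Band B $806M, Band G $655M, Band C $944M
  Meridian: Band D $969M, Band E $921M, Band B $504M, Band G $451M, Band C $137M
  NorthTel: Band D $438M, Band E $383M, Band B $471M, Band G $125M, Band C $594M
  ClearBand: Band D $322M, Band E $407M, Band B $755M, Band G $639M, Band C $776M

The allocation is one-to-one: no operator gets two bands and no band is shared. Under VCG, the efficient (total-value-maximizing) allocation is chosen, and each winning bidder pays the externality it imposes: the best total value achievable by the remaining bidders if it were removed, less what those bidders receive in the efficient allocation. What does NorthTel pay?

NorthTel pays $112M.

Efficient allocation: Solara→Band G ($708M), VistaNet→Band D ($965M), Meridian→Band E ($921M), NorthTel→Band C ($594M), ClearBand→Band B ($755M); total welfare W = $3943M.
NorthTel receives Band C at value $594M, so the others get W − 594 = $3349M.
Without NorthTel: best allocation of the remaining 4 bidders over all 5 bands is Solara→Band B ($799M), VistaNet→Band D ($965M), Meridian→Band E ($921M), ClearBand→Band C ($776M), total $3461M.
VCG payment = (others' best without NorthTel) − (others' welfare with NorthTel) = 3461 − 3349 = $112M.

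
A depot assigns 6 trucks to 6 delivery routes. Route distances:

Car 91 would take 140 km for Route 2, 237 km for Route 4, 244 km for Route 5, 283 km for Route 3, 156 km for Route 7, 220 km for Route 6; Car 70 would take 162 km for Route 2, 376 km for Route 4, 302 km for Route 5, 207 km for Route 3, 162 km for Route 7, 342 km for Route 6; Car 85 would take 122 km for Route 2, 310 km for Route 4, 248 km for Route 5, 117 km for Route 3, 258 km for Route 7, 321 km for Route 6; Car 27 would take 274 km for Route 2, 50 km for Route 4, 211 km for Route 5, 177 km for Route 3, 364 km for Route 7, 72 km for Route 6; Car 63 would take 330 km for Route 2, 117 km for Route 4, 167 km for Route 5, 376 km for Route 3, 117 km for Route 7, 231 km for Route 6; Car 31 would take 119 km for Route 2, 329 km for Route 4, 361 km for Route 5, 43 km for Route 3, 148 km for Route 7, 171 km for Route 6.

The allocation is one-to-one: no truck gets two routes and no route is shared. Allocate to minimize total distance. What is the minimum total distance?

Optimal: Car 91→Route 5 (244 km), Car 70→Route 7 (162 km), Car 85→Route 2 (122 km), Car 27→Route 6 (72 km), Car 63→Route 4 (117 km), Car 31→Route 3 (43 km) — total 244+162+122+72+117+43 = 760 km.
Min-entry greedy (repeatedly take the single cheapest remaining cell) gives 854 km, worse by 94.
Next-best assignment: Car 91→Route 6, Car 70→Route 7, Car 85→Route 2, Car 27→Route 4, Car 63→Route 5, Car 31→Route 3 = 764 km.

Minimum total: 760 km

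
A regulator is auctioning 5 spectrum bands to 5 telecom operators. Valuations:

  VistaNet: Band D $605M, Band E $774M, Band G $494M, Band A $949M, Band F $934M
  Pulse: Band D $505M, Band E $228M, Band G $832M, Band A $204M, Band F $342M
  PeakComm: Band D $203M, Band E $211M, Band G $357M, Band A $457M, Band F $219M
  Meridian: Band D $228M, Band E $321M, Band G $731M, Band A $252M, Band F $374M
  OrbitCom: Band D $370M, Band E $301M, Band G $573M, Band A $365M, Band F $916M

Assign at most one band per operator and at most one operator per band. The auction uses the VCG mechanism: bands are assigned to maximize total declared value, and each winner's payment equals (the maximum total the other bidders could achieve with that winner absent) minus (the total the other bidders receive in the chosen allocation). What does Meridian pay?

Efficient allocation: VistaNet→Band E ($774M), Pulse→Band D ($505M), PeakComm→Band A ($457M), Meridian→Band G ($731M), OrbitCom→Band F ($916M); total welfare W = $3383M.
Meridian receives Band G at value $731M, so the others get W − 731 = $2652M.
Without Meridian: best allocation of the remaining 4 bidders over all 5 bands is VistaNet→Band E ($774M), Pulse→Band G ($832M), PeakComm→Band A ($457M), OrbitCom→Band F ($916M), total $2979M.
VCG payment = (others' best without Meridian) − (others' welfare with Meridian) = 2979 − 2652 = $327M.

Meridian pays $327M.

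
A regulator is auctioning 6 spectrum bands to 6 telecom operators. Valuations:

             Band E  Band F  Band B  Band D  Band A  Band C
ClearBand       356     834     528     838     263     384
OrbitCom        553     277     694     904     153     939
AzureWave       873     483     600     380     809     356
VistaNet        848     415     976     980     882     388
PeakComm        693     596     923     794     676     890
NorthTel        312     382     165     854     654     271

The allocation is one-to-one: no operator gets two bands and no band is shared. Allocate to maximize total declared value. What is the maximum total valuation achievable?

Max total: $5305M

This is a one-to-one assignment (maximum-weight bipartite matching).
Optimal: ClearBand→Band F ($834M), OrbitCom→Band C ($939M), AzureWave→Band E ($873M), VistaNet→Band A ($882M), PeakComm→Band B ($923M), NorthTel→Band D ($854M) — total 834+939+873+882+923+854 = $5305M.
Max-entry greedy (repeatedly take the single best remaining cell) gives $5203M, worse by 102.
Swapping VistaNet↔ClearBand (VistaNet→Band F $415M, ClearBand→Band A $263M) loses 1038.
Checked against all permutations: $5305M is optimal.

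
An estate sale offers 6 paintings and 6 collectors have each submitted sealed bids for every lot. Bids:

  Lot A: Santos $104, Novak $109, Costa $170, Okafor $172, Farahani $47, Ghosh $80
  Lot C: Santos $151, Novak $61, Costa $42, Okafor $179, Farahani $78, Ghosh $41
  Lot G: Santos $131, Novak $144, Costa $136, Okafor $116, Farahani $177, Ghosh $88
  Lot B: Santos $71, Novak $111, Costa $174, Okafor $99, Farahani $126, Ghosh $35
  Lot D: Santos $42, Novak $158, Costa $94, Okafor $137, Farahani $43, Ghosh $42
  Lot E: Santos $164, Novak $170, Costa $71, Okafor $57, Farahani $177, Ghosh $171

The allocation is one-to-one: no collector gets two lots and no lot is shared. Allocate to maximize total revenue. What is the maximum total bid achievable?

Optimal: Santos→Lot C ($151), Novak→Lot D ($158), Costa→Lot B ($174), Okafor→Lot A ($172), Farahani→Lot G ($177), Ghosh→Lot E ($171) — total 151+158+174+172+177+171 = $1003.
Row-greedy (each collector in turn takes its best remaining lot) gives $932, worse by 71.
Swapping Costa↔Farahani (Costa→Lot G $136, Farahani→Lot B $126) loses 89.

Maximum total: $1003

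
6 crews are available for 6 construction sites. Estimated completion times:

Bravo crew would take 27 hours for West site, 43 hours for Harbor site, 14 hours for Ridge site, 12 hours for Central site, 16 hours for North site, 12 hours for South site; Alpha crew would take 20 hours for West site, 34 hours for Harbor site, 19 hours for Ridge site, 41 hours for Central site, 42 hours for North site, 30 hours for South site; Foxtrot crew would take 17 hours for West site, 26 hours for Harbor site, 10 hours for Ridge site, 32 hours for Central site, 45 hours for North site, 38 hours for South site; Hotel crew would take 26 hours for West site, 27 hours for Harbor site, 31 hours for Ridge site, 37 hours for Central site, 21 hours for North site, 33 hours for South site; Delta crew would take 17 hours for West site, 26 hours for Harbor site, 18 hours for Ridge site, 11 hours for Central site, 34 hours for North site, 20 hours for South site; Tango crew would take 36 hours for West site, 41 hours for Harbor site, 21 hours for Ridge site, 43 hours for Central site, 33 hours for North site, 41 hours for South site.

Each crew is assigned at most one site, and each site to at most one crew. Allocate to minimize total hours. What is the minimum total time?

Min total: 111 hours

Optimal: Bravo crew→South site (12 hours), Alpha crew→West site (20 hours), Foxtrot crew→Harbor site (26 hours), Hotel crew→North site (21 hours), Delta crew→Central site (11 hours), Tango crew→Ridge site (21 hours) — total 12+20+26+21+11+21 = 111 hours.
Row-greedy (each crew in turn takes its cheapest remaining site) gives 130 hours, worse by 19.
Next-best assignment: Bravo crew→South site, Alpha crew→West site, Foxtrot crew→Ridge site, Hotel crew→Harbor site, Delta crew→Central site, Tango crew→North site = 113 hours.
Swapping Alpha crew↔Delta crew (Alpha crew→Central site 41 hours, Delta crew→West site 17 hours) adds 27.
No other one-to-one assignment undercuts 111 hours.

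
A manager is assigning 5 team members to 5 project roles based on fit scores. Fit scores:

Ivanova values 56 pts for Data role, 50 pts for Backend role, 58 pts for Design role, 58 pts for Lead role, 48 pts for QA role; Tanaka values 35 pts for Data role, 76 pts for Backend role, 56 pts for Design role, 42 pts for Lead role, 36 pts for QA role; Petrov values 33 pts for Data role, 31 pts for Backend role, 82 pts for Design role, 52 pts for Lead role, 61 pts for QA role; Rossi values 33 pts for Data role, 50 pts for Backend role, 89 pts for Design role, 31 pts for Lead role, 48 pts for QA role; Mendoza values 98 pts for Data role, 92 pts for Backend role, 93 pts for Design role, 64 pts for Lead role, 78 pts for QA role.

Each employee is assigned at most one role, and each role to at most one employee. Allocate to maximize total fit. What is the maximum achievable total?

Optimal: Ivanova→Lead role (58 pts), Tanaka→Backend role (76 pts), Petrov→QA role (61 pts), Rossi→Design role (89 pts), Mendoza→Data role (98 pts) — total 58+76+61+89+98 = 382 pts.
Row-greedy (each employee in turn takes its best remaining role) gives 292 pts, worse by 90.
Swapping Mendoza↔Tanaka (Mendoza→Backend role 92 pts, Tanaka→Data role 35 pts) loses 47.
Checked against all permutations: 382 pts is optimal.

Maximum total: 382 pts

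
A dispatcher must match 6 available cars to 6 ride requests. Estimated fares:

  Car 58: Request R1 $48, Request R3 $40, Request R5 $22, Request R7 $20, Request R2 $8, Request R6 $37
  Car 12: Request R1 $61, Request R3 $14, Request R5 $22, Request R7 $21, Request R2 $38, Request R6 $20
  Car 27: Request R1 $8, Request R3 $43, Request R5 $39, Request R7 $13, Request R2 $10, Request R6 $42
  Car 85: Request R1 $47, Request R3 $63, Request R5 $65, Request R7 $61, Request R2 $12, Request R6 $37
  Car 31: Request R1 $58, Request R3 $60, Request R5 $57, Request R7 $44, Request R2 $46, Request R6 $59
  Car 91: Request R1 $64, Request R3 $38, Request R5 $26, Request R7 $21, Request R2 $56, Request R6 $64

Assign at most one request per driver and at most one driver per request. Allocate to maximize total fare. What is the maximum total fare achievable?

Max total: $317

Treat this as an assignment problem: match each driver to one request.
Optimal: Car 58→Request R3 ($40), Car 12→Request R1 ($61), Car 27→Request R6 ($42), Car 85→Request R7 ($61), Car 31→Request R5 ($57), Car 91→Request R2 ($56) — total 40+61+42+61+57+56 = $317.
Column-greedy (each request in turn goes to its best remaining driver) gives $252, worse by 65.
Swapping Car 58↔Car 27 (Car 58→Request R6 $37, Car 27→Request R3 $43) loses 2.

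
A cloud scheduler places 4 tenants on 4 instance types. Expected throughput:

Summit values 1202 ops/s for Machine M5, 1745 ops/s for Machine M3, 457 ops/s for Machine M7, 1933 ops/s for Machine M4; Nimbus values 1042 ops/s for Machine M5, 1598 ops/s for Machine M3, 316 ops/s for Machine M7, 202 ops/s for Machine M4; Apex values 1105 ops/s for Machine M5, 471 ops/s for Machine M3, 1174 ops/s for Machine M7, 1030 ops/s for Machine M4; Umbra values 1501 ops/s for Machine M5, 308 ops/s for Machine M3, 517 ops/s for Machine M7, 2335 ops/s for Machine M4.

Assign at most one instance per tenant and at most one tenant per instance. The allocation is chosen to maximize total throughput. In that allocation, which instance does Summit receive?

Summit receives Machine M5.

Optimal: Summit→Machine M5 (1202 ops/s), Nimbus→Machine M3 (1598 ops/s), Apex→Machine M7 (1174 ops/s), Umbra→Machine M4 (2335 ops/s) — total 1202+1598+1174+2335 = 6309 ops/s.
Column-greedy (each instance in turn goes to its best remaining tenant) gives 4622 ops/s, worse by 1687.
No other one-to-one assignment exceeds 6309 ops/s.
Summit's own top instance is Machine M4 (1933 ops/s), but forcing Summit→Machine M4 and reassigning the rest optimally gives only 6206 ops/s — worse by 103.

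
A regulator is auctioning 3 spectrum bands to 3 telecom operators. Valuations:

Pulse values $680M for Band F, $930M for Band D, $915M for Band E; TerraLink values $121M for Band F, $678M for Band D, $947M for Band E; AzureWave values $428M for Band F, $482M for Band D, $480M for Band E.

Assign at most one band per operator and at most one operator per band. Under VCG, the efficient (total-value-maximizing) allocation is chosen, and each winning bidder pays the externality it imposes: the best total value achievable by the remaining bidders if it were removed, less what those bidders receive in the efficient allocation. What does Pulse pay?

Efficient allocation: Pulse→Band D ($930M), TerraLink→Band E ($947M), AzureWave→Band F ($428M); total welfare W = $2305M.
Pulse receives Band D at value $930M, so the others get W − 930 = $1375M.
Without Pulse: best allocation of the remaining 2 bidders over all 3 bands is TerraLink→Band E ($947M), AzureWave→Band D ($482M), total $1429M.
VCG payment = (others' best without Pulse) − (others' welfare with Pulse) = 1429 − 1375 = $54M.

Pulse pays $54M.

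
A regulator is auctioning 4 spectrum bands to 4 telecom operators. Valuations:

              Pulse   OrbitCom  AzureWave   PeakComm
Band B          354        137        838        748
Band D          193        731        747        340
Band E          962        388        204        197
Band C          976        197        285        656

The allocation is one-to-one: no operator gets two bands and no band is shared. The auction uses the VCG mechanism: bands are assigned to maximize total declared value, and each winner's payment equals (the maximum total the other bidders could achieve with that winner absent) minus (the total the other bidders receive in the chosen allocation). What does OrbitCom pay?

OrbitCom pays $15M.

Efficient allocation: Pulse→Band E ($962M), OrbitCom→Band D ($731M), AzureWave→Band B ($838M), PeakComm→Band C ($656M); total welfare W = $3187M.
OrbitCom receives Band D at value $731M, so the others get W − 731 = $2456M.
Without OrbitCom: best allocation of the remaining 3 bidders over all 4 bands is Pulse→Band C ($976M), AzureWave→Band D ($747M), PeakComm→Band B ($748M), total $2471M.
VCG payment = (others' best without OrbitCom) − (others' welfare with OrbitCom) = 2471 − 2456 = $15M.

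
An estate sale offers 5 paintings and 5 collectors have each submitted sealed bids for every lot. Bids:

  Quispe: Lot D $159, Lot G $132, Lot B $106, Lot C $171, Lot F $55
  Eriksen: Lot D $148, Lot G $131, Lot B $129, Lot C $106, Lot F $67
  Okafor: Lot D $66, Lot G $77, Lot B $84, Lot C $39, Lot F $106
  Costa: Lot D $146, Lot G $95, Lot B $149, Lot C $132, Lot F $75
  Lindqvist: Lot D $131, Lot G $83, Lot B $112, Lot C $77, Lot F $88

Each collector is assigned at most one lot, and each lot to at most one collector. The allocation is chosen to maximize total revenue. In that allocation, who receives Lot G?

This is the linear assignment problem.
Optimal: Quispe→Lot C ($171), Eriksen→Lot G ($131), Okafor→Lot F ($106), Costa→Lot B ($149), Lindqvist→Lot D ($131) — total 171+131+106+149+131 = $688.
Column-greedy (each lot in turn goes to its best remaining collector) gives $622, worse by 66.
Eriksen's own top lot is Lot D ($148), but forcing Eriksen→Lot D and reassigning the rest optimally gives only $657 — worse by 31.

Eriksen receives Lot G.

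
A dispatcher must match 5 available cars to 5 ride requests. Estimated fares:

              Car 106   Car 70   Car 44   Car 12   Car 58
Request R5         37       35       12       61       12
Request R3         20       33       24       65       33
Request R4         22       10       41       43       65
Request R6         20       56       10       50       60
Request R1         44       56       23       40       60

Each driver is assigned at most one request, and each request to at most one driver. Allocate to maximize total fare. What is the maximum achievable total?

Optimal: Car 106→Request R5 ($37), Car 70→Request R6 ($56), Car 44→Request R4 ($41), Car 12→Request R3 ($65), Car 58→Request R1 ($60) — total 37+56+41+65+60 = $259.
Column-greedy (each request in turn goes to its best remaining driver) gives $202, worse by 57.
No other one-to-one assignment exceeds $259.

Max total: $259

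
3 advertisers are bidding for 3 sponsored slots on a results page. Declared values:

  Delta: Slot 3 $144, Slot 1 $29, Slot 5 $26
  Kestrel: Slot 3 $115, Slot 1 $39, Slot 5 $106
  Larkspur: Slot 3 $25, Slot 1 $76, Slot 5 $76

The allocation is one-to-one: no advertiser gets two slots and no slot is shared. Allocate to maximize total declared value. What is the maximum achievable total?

Max total: $326

Optimal: Delta→Slot 3 ($144), Kestrel→Slot 5 ($106), Larkspur→Slot 1 ($76) — total 144+106+76 = $326.
Next-best assignment: Delta→Slot 3, Kestrel→Slot 1, Larkspur→Slot 5 = $259.
Swapping Kestrel↔Larkspur (Kestrel→Slot 1 $39, Larkspur→Slot 5 $76) loses 67.
Every other assignment is strictly worse.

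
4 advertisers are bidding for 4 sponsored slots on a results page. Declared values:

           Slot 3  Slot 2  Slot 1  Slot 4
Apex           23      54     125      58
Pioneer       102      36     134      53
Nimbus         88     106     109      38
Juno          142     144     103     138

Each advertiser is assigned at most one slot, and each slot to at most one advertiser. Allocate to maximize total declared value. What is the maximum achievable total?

Optimal: Apex→Slot 1 ($125), Pioneer→Slot 3 ($102), Nimbus→Slot 2 ($106), Juno→Slot 4 ($138) — total 125+102+106+138 = $471.
Max-entry greedy (repeatedly take the single best remaining cell) gives $424, worse by 47.
Next-best assignment: Apex→Slot 4, Pioneer→Slot 1, Nimbus→Slot 2, Juno→Slot 3 = $440.

Max total: $471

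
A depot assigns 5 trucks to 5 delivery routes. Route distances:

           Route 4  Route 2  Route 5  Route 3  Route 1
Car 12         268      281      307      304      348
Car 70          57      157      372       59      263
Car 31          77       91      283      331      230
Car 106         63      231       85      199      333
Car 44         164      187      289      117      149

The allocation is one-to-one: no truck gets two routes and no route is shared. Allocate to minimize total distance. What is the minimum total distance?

Minimum total: 651 km

Optimal: Car 12→Route 2 (281 km), Car 70→Route 3 (59 km), Car 31→Route 4 (77 km), Car 106→Route 5 (85 km), Car 44→Route 1 (149 km) — total 281+59+77+85+149 = 651 km.
Column-greedy (each route in turn goes to its cheapest remaining truck) gives 698 km, worse by 47.
Swapping Car 44↔Car 12 (Car 44→Route 2 187 km, Car 12→Route 1 348 km) adds 105.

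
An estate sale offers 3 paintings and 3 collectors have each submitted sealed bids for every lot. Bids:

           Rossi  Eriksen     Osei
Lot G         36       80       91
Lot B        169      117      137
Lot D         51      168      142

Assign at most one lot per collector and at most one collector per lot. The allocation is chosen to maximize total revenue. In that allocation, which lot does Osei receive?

Optimal: Rossi→Lot B ($169), Eriksen→Lot D ($168), Osei→Lot G ($91) — total 169+168+91 = $428.
Next-best assignment: Rossi→Lot B, Eriksen→Lot G, Osei→Lot D = $391.
Checked against all permutations: $428 is optimal.
Osei's own top lot is Lot D ($142), but forcing Osei→Lot D and reassigning the rest optimally gives only $391 — worse by 37.

Osei receives Lot G.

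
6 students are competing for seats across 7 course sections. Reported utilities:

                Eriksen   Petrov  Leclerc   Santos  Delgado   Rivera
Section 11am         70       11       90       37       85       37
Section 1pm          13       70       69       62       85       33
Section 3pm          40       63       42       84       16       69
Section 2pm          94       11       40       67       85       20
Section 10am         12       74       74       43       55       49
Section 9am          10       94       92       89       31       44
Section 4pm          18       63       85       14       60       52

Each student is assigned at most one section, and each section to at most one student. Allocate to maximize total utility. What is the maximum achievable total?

Optimal: Eriksen→Section 2pm (94 points), Petrov→Section 10am (74 points), Leclerc→Section 11am (90 points), Santos→Section 9am (89 points), Delgado→Section 1pm (85 points), Rivera→Section 3pm (69 points) — total 94+74+90+89+85+69 = 501 points.
Column-greedy (each section in turn goes to its best remaining student) gives 471 points, worse by 30.
Next-best assignment: Eriksen→Section 2pm, Petrov→Section 9am, Leclerc→Section 11am, Santos→Section 3pm, Delgado→Section 1pm, Rivera→Section 4pm = 499 points.
Every other assignment is strictly worse.

Max total: 501 points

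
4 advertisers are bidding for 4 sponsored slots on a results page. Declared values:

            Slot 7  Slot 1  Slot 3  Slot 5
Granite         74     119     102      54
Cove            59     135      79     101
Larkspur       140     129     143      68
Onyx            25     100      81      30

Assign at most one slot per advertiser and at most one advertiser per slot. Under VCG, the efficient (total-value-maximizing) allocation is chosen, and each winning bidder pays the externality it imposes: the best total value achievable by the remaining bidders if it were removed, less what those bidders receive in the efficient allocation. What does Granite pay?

Granite pays $15.

Efficient allocation: Granite→Slot 3 ($102), Cove→Slot 5 ($101), Larkspur→Slot 7 ($140), Onyx→Slot 1 ($100); total welfare W = $443.
Granite receives Slot 3 at value $102, so the others get W − 102 = $341.
Without Granite: best allocation of the remaining 3 bidders over all 4 slots is Cove→Slot 1 ($135), Larkspur→Slot 7 ($140), Onyx→Slot 3 ($81), total $356.
VCG payment = (others' best without Granite) − (others' welfare with Granite) = 356 − 341 = $15.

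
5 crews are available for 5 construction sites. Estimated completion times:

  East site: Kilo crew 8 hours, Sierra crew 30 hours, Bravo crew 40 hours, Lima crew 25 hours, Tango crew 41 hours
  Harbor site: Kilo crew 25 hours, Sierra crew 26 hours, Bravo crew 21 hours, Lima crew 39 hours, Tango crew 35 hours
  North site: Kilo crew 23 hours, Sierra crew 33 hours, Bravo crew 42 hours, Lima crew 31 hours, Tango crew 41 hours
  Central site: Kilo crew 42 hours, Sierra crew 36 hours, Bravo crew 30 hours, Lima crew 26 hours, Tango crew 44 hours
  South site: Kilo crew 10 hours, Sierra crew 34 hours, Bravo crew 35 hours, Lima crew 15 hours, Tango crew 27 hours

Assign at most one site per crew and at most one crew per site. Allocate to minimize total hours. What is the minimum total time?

Min total: 115 hours

Optimal: Kilo crew→East site (8 hours), Sierra crew→North site (33 hours), Bravo crew→Harbor site (21 hours), Lima crew→Central site (26 hours), Tango crew→South site (27 hours) — total 8+33+21+26+27 = 115 hours.
Row-greedy (each crew in turn takes its cheapest remaining site) gives 120 hours, worse by 5.
Next-best assignment: Kilo crew→East site, Sierra crew→Harbor site, Bravo crew→Central site, Lima crew→South site, Tango crew→North site = 120 hours.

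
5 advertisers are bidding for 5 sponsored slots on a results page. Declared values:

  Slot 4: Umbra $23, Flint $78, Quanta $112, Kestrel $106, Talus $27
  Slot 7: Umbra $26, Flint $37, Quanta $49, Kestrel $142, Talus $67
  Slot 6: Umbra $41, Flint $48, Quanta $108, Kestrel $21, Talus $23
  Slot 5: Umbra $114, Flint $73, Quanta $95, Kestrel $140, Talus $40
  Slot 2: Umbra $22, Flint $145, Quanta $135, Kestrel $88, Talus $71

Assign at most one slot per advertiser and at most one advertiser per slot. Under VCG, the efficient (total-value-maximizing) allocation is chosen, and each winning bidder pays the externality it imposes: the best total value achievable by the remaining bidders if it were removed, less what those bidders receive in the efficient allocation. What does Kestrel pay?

Efficient allocation: Umbra→Slot 5 ($114), Flint→Slot 2 ($145), Quanta→Slot 6 ($108), Kestrel→Slot 4 ($106), Talus→Slot 7 ($67); total welfare W = $540.
Kestrel receives Slot 4 at value $106, so the others get W − 106 = $434.
Without Kestrel: best allocation of the remaining 4 bidders over all 5 slots is Umbra→Slot 5 ($114), Flint→Slot 2 ($145), Quanta→Slot 4 ($112), Talus→Slot 7 ($67), total $438.
VCG payment = (others' best without Kestrel) − (others' welfare with Kestrel) = 438 − 434 = $4.

Kestrel pays $4.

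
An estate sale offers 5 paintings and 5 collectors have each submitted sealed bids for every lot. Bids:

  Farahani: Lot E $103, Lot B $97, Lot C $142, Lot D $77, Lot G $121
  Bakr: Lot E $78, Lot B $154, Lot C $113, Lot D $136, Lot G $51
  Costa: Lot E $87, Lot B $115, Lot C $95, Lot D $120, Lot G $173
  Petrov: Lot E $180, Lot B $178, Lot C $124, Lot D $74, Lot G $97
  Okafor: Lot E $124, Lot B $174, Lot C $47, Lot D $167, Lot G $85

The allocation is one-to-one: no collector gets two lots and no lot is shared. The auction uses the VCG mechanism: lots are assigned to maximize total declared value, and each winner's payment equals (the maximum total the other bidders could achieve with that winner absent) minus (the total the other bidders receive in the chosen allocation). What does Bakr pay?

Efficient allocation: Farahani→Lot C ($142), Bakr→Lot B ($154), Costa→Lot G ($173), Petrov→Lot E ($180), Okafor→Lot D ($167); total welfare W = $816.
Bakr receives Lot B at value $154, so the others get W − 154 = $662.
Without Bakr: best allocation of the remaining 4 bidders over all 5 lots is Farahani→Lot C ($142), Costa→Lot G ($173), Petrov→Lot E ($180), Okafor→Lot B ($174), total $669.
VCG payment = (others' best without Bakr) − (others' welfare with Bakr) = 669 − 662 = $7.

Bakr pays $7.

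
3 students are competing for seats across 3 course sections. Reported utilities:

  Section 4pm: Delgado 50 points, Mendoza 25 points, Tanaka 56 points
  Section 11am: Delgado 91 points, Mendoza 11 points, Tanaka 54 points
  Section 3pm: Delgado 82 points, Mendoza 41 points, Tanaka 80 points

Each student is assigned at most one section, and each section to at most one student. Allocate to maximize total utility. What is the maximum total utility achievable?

Maximum total: 196 points

Optimal: Delgado→Section 11am (91 points), Mendoza→Section 4pm (25 points), Tanaka→Section 3pm (80 points) — total 91+25+80 = 196 points.
Column-greedy (each section in turn goes to its best remaining student) gives 188 points, worse by 8.
Next-best assignment: Delgado→Section 11am, Mendoza→Section 3pm, Tanaka→Section 4pm = 188 points.
Every other assignment is strictly worse.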